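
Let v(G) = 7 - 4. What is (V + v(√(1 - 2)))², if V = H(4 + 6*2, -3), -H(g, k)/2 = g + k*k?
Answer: 2209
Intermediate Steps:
H(g, k) = -2*g - 2*k² (H(g, k) = -2*(g + k*k) = -2*(g + k²) = -2*g - 2*k²)
V = -50 (V = -2*(4 + 6*2) - 2*(-3)² = -2*(4 + 12) - 2*9 = -2*16 - 18 = -32 - 18 = -50)
v(G) = 3
(V + v(√(1 - 2)))² = (-50 + 3)² = (-47)² = 2209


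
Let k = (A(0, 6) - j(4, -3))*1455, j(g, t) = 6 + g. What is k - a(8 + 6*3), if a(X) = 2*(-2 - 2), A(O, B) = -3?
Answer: -18907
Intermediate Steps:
a(X) = -8 (a(X) = 2*(-4) = -8)
k = -18915 (k = (-3 - (6 + 4))*1455 = (-3 - 1*10)*1455 = (-3 - 10)*1455 = -13*1455 = -18915)
k - a(8 + 6*3) = -18915 - 1*(-8) = -18915 + 8 = -18907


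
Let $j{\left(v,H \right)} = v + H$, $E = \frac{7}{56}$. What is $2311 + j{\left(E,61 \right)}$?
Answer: $\frac{18977}{8} \approx 2372.1$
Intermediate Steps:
$E = \frac{1}{8}$ ($E = 7 \cdot \frac{1}{56} = \frac{1}{8} \approx 0.125$)
$j{\left(v,H \right)} = H + v$
$2311 + j{\left(E,61 \right)} = 2311 + \left(61 + \frac{1}{8}\right) = 2311 + \frac{489}{8} = \frac{18977}{8}$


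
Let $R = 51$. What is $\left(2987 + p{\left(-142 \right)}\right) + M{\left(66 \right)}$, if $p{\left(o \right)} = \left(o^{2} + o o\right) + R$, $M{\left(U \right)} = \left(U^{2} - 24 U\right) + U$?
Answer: $46204$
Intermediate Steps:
$M{\left(U \right)} = U^{2} - 23 U$
$p{\left(o \right)} = 51 + 2 o^{2}$ ($p{\left(o \right)} = \left(o^{2} + o o\right) + 51 = \left(o^{2} + o^{2}\right) + 51 = 2 o^{2} + 51 = 51 + 2 o^{2}$)
$\left(2987 + p{\left(-142 \right)}\right) + M{\left(66 \right)} = \left(2987 + \left(51 + 2 \left(-142\right)^{2}\right)\right) + 66 \left(-23 + 66\right) = \left(2987 + \left(51 + 2 \cdot 20164\right)\right) + 66 \cdot 43 = \left(2987 + \left(51 + 40328\right)\right) + 2838 = \left(2987 + 40379\right) + 2838 = 43366 + 2838 = 46204$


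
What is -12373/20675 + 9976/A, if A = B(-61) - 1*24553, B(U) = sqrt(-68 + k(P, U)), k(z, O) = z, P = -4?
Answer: -12523211129013/12463921289675 - 59856*I*sqrt(2)/602849881 ≈ -1.0048 - 0.00014042*I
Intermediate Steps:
B(U) = 6*I*sqrt(2) (B(U) = sqrt(-68 - 4) = sqrt(-72) = 6*I*sqrt(2))
A = -24553 + 6*I*sqrt(2) (A = 6*I*sqrt(2) - 1*24553 = 6*I*sqrt(2) - 24553 = -24553 + 6*I*sqrt(2) ≈ -24553.0 + 8.4853*I)
-12373/20675 + 9976/A = -12373/20675 + 9976/(-24553 + 6*I*sqrt(2))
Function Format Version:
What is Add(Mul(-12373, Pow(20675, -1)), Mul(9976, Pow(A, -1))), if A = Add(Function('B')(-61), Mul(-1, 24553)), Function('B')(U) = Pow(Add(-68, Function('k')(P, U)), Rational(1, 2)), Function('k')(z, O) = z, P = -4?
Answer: Add(Rational(-12523211129013, 12463921289675), Mul(Rational(-59856, 602849881), I, Pow(2, Rational(1, 2)))) ≈ Add(-1.0048, Mul(-0.00014042, I))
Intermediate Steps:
Function('B')(U) = Mul(6, I, Pow(2, Rational(1, 2))) (Function('B')(U) = Pow(Add(-68, -4), Rational(1, 2)) = Pow(-72, Rational(1, 2)) = Mul(6, I, Pow(2, Rational(1, 2))))
A = Add(-24553, Mul(6, I, Pow(2, Rational(1, 2)))) (A = Add(Mul(6, I, Pow(2, Rational(1, 2))), Mul(-1, 24553)) = Add(Mul(6, I, Pow(2, Rational(1, 2))), -24553) = Add(-24553, Mul(6, I, Pow(2, Rational(1, 2)))) ≈ Add(-24553., Mul(8.4853, I)))
Add(Mul(-12373, Pow(20675, -1)), Mul(9976, Pow(A, -1))) = Add(Mul(-12373, Pow(20675, -1)), Mul(9976, Pow(Add(-24553, Mul(6, I, Pow(2, Rational(1, 2)))), -1))) = Add(Mul(-12373, Rational(1, 20675)), Mul(9976, Pow(Add(-24553, Mul(6, I, Pow(2, Rational(1, 2)))), -1))) = Add(Rational(-12373, 20675), Mul(9976, Pow(Add(-24553, Mul(6, I, Pow(2, Rational(1, 2)))), -1)))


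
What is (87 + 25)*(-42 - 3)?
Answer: -5040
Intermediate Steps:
(87 + 25)*(-42 - 3) = 112*(-45) = -5040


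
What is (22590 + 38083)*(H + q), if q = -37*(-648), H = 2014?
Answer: 1576891270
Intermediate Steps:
q = 23976
(22590 + 38083)*(H + q) = (22590 + 38083)*(2014 + 23976) = 60673*25990 = 1576891270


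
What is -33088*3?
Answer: -99264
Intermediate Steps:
-33088*3 = -176*564 = -99264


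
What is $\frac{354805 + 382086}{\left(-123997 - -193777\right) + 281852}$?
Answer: $\frac{736891}{351632} \approx 2.0956$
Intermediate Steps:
$\frac{354805 + 382086}{\left(-123997 - -193777\right) + 281852} = \frac{736891}{\left(-123997 + 193777\right) + 281852} = \frac{736891}{69780 + 281852} = \frac{736891}{351632}$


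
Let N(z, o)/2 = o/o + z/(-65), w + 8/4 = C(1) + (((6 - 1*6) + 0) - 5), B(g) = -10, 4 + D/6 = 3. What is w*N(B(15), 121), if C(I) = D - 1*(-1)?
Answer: -360/13 ≈ -27.692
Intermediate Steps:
D = -6 (D = -24 + 6*3 = -24 + 18 = -6)
C(I) = -5 (C(I) = -6 - 1*(-1) = -6 + 1 = -5)
w = -12 (w = -2 + (-5 + (((6 - 1*6) + 0) - 5)) = -2 + (-5 + (((6 - 6) + 0) - 5)) = -2 + (-5 + ((0 + 0) - 5)) = -2 + (-5 + (0 - 5)) = -2 + (-5 - 5) = -2 - 10 = -12)
N(z, o) = 2 - 2*z/65 (N(z, o) = 2*(o/o + z/(-65)) = 2*(1 + z*(-1/65)) = 2*(1 - z/65) = 2 - 2*z/65)
w*N(B(15), 121) = -12*(2 - 2/65*(-10)) = -12*(2 + 4/13) = -12*30/13 = -360/13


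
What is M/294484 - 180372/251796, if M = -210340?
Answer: -2209988306/1544789443 ≈ -1.4306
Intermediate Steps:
M/294484 - 180372/251796 = -210340/294484 - 180372/251796 = -210340*1/294484 - 180372*1/251796 = -52585/73621 - 15031/20983 = -2209988306/1544789443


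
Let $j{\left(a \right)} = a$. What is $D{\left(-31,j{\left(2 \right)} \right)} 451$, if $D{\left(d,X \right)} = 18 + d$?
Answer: $-5863$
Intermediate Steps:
$D{\left(-31,j{\left(2 \right)} \right)} 451 = \left(18 - 31\right) 451 = \left(-13\right) 451 = -5863$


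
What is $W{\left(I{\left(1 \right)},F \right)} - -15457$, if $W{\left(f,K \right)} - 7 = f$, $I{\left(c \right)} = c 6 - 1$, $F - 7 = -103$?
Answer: $15469$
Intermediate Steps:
$F = -96$ ($F = 7 - 103 = -96$)
$I{\left(c \right)} = -1 + 6 c$ ($I{\left(c \right)} = 6 c - 1 = -1 + 6 c$)
$W{\left(f,K \right)} = 7 + f$
$W{\left(I{\left(1 \right)},F \right)} - -15457 = \left(7 + \left(-1 + 6 \cdot 1\right)\right) - -15457 = \left(7 + \left(-1 + 6\right)\right) + 15457 = \left(7 + 5\right) + 15457 = 12 + 15457 = 15469$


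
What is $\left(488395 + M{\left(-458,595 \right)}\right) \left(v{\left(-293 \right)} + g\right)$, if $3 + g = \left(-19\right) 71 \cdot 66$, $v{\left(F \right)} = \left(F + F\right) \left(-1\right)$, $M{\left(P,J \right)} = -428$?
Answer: $-43161169117$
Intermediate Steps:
$v{\left(F \right)} = - 2 F$ ($v{\left(F \right)} = 2 F \left(-1\right) = - 2 F$)
$g = -89037$ ($g = -3 + \left(-19\right) 71 \cdot 66 = -3 - 89034 = -89037$)
$\left(488395 + M{\left(-458,595 \right)}\right) \left(v{\left(-293 \right)} + g\right) = \left(488395 - 428\right) \left(\left(-2\right) \left(-293\right) - 89037\right) = 487967 \left(586 - 89037\right) = 487967 \left(-88451\right) = -43161169117$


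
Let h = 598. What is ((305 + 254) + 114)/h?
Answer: 673/598 ≈ 1.1254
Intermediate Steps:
((305 + 254) + 114)/h = ((305 + 254) + 114)/598 = (559 + 114)*(1/598) = 673*(1/598) = 673/598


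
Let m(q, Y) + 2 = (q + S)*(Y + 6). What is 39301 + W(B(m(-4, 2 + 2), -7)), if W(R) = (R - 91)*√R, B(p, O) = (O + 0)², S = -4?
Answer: 39007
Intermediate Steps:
m(q, Y) = -2 + (-4 + q)*(6 + Y) (m(q, Y) = -2 + (q - 4)*(Y + 6) = -2 + (-4 + q)*(6 + Y))
B(p, O) = O²
W(R) = √R*(-91 + R) (W(R) = (-91 + R)*√R = √R*(-91 + R))
39301 + W(B(m(-4, 2 + 2), -7)) = 39301 + √((-7)²)*(-91 + (-7)²) = 39301 + √49*(-91 + 49) = 39301 + 7*(-42) = 39301 - 294 = 39007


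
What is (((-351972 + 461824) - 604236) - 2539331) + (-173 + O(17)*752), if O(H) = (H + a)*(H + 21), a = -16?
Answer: -3005312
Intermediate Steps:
O(H) = (-16 + H)*(21 + H) (O(H) = (H - 16)*(H + 21) = (-16 + H)*(21 + H))
(((-351972 + 461824) - 604236) - 2539331) + (-173 + O(17)*752) = (((-351972 + 461824) - 604236) - 2539331) + (-173 + (-336 + 17² + 5*17)*752) = ((109852 - 604236) - 2539331) + (-173 + (-336 + 289 + 85)*752) = (-494384 - 2539331) + (-173 + 38*752) = -3033715 + (-173 + 28576) = -3033715 + 28403 = -3005312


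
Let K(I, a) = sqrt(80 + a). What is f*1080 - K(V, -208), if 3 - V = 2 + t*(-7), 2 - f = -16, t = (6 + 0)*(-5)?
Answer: 19440 - 8*I*sqrt(2) ≈ 19440.0 - 11.314*I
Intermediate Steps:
t = -30 (t = 6*(-5) = -30)
f = 18 (f = 2 - 1*(-16) = 2 + 16 = 18)
V = -209 (V = 3 - (2 - 30*(-7)) = 3 - (2 + 210) = 3 - 1*212 = 3 - 212 = -209)
f*1080 - K(V, -208) = 18*1080 - sqrt(80 - 208) = 19440 - sqrt(-128) = 19440 - 8*I*sqrt(2)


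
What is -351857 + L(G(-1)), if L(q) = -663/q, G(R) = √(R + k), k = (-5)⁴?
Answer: -351857 - 17*√39/4 ≈ -3.5188e+5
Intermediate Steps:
k = 625
G(R) = √(625 + R) (G(R) = √(R + 625) = √(625 + R))
-351857 + L(G(-1)) = -351857 - 663/√(625 - 1) = -351857 - 663*√39/156 = -351857 - 17*√39/4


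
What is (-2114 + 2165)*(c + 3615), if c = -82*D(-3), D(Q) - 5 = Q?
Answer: 176001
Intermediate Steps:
D(Q) = 5 + Q
c = -164 (c = -82*(5 - 3) = -82*2 = -164)
(-2114 + 2165)*(c + 3615) = (-2114 + 2165)*(-164 + 3615) = 51*3451 = 176001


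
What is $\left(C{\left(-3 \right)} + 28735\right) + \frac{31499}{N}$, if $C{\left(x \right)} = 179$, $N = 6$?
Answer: $\frac{204983}{6} \approx 34164.0$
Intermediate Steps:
$\left(C{\left(-3 \right)} + 28735\right) + \frac{31499}{N} = \left(179 + 28735\right) + \frac{31499}{6} = 28914 + 31499 \cdot \frac{1}{6} = 28914 + \frac{31499}{6} = \frac{204983}{6}$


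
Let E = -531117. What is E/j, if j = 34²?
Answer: -531117/1156 ≈ -459.44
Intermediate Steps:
j = 1156
E/j = -531117/1156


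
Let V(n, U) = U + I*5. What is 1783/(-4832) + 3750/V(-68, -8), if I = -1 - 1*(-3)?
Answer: 9058217/4832 ≈ 1874.6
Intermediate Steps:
I = 2 (I = -1 + 3 = 2)
V(n, U) = 10 + U (V(n, U) = U + 2*5 = U + 10 = 10 + U)
1783/(-4832) + 3750/V(-68, -8) = 1783/(-4832) + 3750/(10 - 8) = 1783*(-1/4832) + 3750/2 = -1783/4832 + 3750*(½) = -1783/4832 + 1875 = 9058217/4832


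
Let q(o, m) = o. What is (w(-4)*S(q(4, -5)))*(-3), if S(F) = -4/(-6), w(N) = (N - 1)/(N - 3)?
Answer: -10/7 ≈ -1.4286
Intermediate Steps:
w(N) = (-1 + N)/(-3 + N)
S(F) = ⅔ (S(F) = -4*(-⅙) = ⅔)
(w(-4)*S(q(4, -5)))*(-3) = (((-1 - 4)/(-3 - 4))*(⅔))*(-3) = ((-5/(-7))*(⅔))*(-3) = (-⅐*(-5)*(⅔))*(-3) = ((5/7)*(⅔))*(-3) = (10/21)*(-3) = -10/7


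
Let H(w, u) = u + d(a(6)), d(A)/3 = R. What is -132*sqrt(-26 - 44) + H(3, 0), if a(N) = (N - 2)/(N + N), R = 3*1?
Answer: 9 - 132*I*sqrt(70) ≈ 9.0 - 1104.4*I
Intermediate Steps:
R = 3
a(N) = (-2 + N)/(2*N) (a(N) = (-2 + N)/((2*N)) = (-2 + N)*(1/(2*N)) = (-2 + N)/(2*N))
d(A) = 9 (d(A) = 3*3 = 9)
H(w, u) = 9 + u (H(w, u) = u + 9 = 9 + u)
-132*sqrt(-26 - 44) + H(3, 0) = -132*sqrt(-26 - 44) + (9 + 0) = -132*I*sqrt(70) + 9 = 9 - 132*I*sqrt(70)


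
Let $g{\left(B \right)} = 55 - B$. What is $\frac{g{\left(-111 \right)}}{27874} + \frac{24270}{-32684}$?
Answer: $- \frac{167769109}{227758454} \approx -0.73661$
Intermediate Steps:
$\frac{g{\left(-111 \right)}}{27874} + \frac{24270}{-32684} = \frac{55 - -111}{27874} + \frac{24270}{-32684} = \left(55 + 111\right) \frac{1}{27874} + 24270 \left(- \frac{1}{32684}\right) = 166 \cdot \frac{1}{27874} - \frac{12135}{16342} = \frac{83}{13937} - \frac{12135}{16342} = - \frac{167769109}{227758454}$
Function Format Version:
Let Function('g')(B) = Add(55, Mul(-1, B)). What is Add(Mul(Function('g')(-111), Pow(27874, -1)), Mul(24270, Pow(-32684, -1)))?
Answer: Rational(-167769109, 227758454) ≈ -0.73661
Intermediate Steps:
Add(Mul(Function('g')(-111), Pow(27874, -1)), Mul(24270, Pow(-32684, -1))) = Add(Mul(Add(55, Mul(-1, -111)), Pow(27874, -1)), Mul(24270, Pow(-32684, -1))) = Add(Mul(Add(55, 111), Rational(1, 27874)), Mul(24270, Rational(-1, 32684))) = Add(Mul(166, Rational(1, 27874)), Rational(-12135, 16342)) = Add(Rational(83, 13937), Rational(-12135, 16342)) = Rational(-167769109, 227758454)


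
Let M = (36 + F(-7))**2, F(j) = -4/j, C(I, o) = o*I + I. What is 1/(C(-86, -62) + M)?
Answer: 49/322590 ≈ 0.00015190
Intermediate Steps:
C(I, o) = I + I*o (C(I, o) = I*o + I = I + I*o)
M = 65536/49 (M = (36 - 4/(-7))**2 = (36 - 4*(-1/7))**2 = (36 + 4/7)**2 = (256/7)**2 = 65536/49 ≈ 1337.5)
1/(C(-86, -62) + M) = 1/(-86*(1 - 62) + 65536/49) = 1/(-86*(-61) + 65536/49) = 1/(5246 + 65536/49) = 1/(322590/49) = 49/322590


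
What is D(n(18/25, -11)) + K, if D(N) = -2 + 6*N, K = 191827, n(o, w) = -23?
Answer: 191687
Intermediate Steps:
D(n(18/25, -11)) + K = (-2 + 6*(-23)) + 191827 = (-2 - 138) + 191827 = -140 + 191827 = 191687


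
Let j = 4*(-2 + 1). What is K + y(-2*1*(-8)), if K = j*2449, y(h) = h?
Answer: -9780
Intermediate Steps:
j = -4 (j = 4*(-1) = -4)
K = -9796 (K = -4*2449 = -9796)
K + y(-2*1*(-8)) = -9796 - 2*1*(-8) = -9796 - 2*(-8) = -9796 + 16 = -9780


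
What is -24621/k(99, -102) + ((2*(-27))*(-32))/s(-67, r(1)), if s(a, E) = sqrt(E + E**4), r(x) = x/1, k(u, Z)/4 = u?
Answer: -8207/132 + 864*sqrt(2) ≈ 1159.7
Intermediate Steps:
k(u, Z) = 4*u
r(x) = x (r(x) = x*1 = x)
-24621/k(99, -102) + ((2*(-27))*(-32))/s(-67, r(1)) = -24621/(4*99) + ((2*(-27))*(-32))/(sqrt(1 + 1**4)) = -24621/396 + (-54*(-32))/(sqrt(1 + 1)) = -24621*1/396 + 1728/(sqrt(2)) = -8207/132 + 1728*(sqrt(2)/2) = -8207/132 + 864*sqrt(2)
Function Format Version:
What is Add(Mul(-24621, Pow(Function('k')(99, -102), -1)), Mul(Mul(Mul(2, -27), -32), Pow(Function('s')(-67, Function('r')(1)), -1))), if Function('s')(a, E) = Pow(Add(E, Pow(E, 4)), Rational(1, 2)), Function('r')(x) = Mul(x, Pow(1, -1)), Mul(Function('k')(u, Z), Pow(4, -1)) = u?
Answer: Add(Rational(-8207, 132), Mul(864, Pow(2, Rational(1, 2)))) ≈ 1159.7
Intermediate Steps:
Function('k')(u, Z) = Mul(4, u)
Function('r')(x) = x (Function('r')(x) = Mul(x, 1) = x)
Add(Mul(-24621, Pow(Function('k')(99, -102), -1)), Mul(Mul(Mul(2, -27), -32), Pow(Function('s')(-67, Function('r')(1)), -1))) = Add(Mul(-24621, Pow(Mul(4, 99), -1)), Mul(Mul(Mul(2, -27), -32), Pow(Pow(Add(1, Pow(1, 4)), Rational(1, 2)), -1))) = Add(Mul(-24621, Pow(396, -1)), Mul(Mul(-54, -32), Pow(Pow(Add(1, 1), Rational(1, 2)), -1))) = Add(Mul(-24621, Rational(1, 396)), Mul(1728, Pow(Pow(2, Rational(1, 2)), -1))) = Add(Rational(-8207, 132), Mul(1728, Mul(Rational(1, 2), Pow(2, Rational(1, 2))))) = Add(Rational(-8207, 132), Mul(864, Pow(2, Rational(1, 2))))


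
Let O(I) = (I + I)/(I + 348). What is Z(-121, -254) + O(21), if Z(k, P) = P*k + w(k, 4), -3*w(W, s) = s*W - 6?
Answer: 3800386/123 ≈ 30897.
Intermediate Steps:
w(W, s) = 2 - W*s/3 (w(W, s) = -(s*W - 6)/3 = -(W*s - 6)/3 = -(-6 + W*s)/3 = 2 - W*s/3)
O(I) = 2*I/(348 + I) (O(I) = (2*I)/(348 + I) = 2*I/(348 + I))
Z(k, P) = 2 - 4*k/3 + P*k (Z(k, P) = P*k + (2 - ⅓*k*4) = P*k + (2 - 4*k/3) = 2 - 4*k/3 + P*k)
Z(-121, -254) + O(21) = (2 - 4/3*(-121) - 254*(-121)) + 2*21/(348 + 21) = (2 + 484/3 + 30734) + 2*21/369 = 92692/3 + 2*21*(1/369) = 92692/3 + 14/123 = 3800386/123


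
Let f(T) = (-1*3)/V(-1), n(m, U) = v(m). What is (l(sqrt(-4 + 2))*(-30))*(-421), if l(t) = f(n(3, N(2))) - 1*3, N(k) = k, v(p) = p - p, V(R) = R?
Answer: 0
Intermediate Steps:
v(p) = 0
n(m, U) = 0
f(T) = 3 (f(T) = -1*3/(-1) = -3*(-1) = 3)
l(t) = 0 (l(t) = 3 - 1*3 = 3 - 3 = 0)
(l(sqrt(-4 + 2))*(-30))*(-421) = (0*(-30))*(-421) = 0*(-421) = 0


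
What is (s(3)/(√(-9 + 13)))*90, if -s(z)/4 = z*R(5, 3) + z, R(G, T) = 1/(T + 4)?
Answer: -4320/7 ≈ -617.14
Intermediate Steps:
R(G, T) = 1/(4 + T)
s(z) = -32*z/7 (s(z) = -4*(z/(4 + 3) + z) = -4*(z/7 + z) = -32*z/7)
(s(3)/(√(-9 + 13)))*90 = ((-32/7*3)/(√(-9 + 13)))*90 = -96/(7*(√4))*90 = -96/7/2*90 = -96/7*½*90 = -48/7*90 = -4320/7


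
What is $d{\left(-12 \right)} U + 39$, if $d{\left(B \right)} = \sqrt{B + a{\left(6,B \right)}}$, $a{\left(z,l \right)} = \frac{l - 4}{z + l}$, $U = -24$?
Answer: $39 - 16 i \sqrt{21} \approx 39.0 - 73.321 i$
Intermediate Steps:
$a{\left(z,l \right)} = \frac{-4 + l}{l + z}$
$d{\left(B \right)} = \sqrt{B + \frac{-4 + B}{6 + B}}$ ($d{\left(B \right)} = \sqrt{B + \frac{-4 + B}{B + 6}} = \sqrt{B + \frac{-4 + B}{6 + B}}$)
$d{\left(-12 \right)} U + 39 = \sqrt{\frac{-4 - 12 - 12 \left(6 - 12\right)}{6 - 12}} \left(-24\right) + 39 = \sqrt{\frac{-4 - 12 - -72}{-6}} \left(-24\right) + 39 = \sqrt{- \frac{-4 - 12 + 72}{6}} \left(-24\right) + 39 = \sqrt{\left(- \frac{1}{6}\right) 56} \left(-24\right) + 39 = \sqrt{- \frac{28}{3}} \left(-24\right) + 39 = \frac{2 i \sqrt{21}}{3} \left(-24\right) + 39 = - 16 i \sqrt{21} + 39 = 39 - 16 i \sqrt{21}$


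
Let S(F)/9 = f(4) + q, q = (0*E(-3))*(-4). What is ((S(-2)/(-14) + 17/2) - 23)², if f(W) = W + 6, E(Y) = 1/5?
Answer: 85849/196 ≈ 438.00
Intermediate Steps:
E(Y) = ⅕ (E(Y) = 1*(⅕) = ⅕)
f(W) = 6 + W
q = 0 (q = (0*(⅕))*(-4) = 0*(-4) = 0)
S(F) = 90 (S(F) = 9*((6 + 4) + 0) = 9*(10 + 0) = 9*10 = 90)
((S(-2)/(-14) + 17/2) - 23)² = ((90/(-14) + 17/2) - 23)² = ((90*(-1/14) + 17*(½)) - 23)² = ((-45/7 + 17/2) - 23)² = (29/14 - 23)² = (-293/14)² = 85849/196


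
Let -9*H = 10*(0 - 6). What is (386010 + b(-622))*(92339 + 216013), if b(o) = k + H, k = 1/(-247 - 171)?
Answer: 2261551198784/19 ≈ 1.1903e+11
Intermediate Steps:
k = -1/418 (k = 1/(-418) = -1/418 ≈ -0.0023923)
H = 20/3 (H = -10*(0 - 6)/9 = -10*(-6)/9 = -⅑*(-60) = 20/3 ≈ 6.6667)
b(o) = 8357/1254 (b(o) = -1/418 + 20/3 = 8357/1254)
(386010 + b(-622))*(92339 + 216013) = (386010 + 8357/1254)*(92339 + 216013) = (484064897/1254)*308352 = 2261551198784/19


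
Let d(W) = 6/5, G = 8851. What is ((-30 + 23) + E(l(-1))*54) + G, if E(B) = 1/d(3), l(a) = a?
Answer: 8889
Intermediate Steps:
d(W) = 6/5 (d(W) = 6*(1/5) = 6/5)
E(B) = 5/6 (E(B) = 1/(6/5) = 5/6)
((-30 + 23) + E(l(-1))*54) + G = ((-30 + 23) + (5/6)*54) + 8851 = (-7 + 45) + 8851 = 38 + 8851 = 8889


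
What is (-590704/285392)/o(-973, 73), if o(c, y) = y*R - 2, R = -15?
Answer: 36919/19567189 ≈ 0.0018868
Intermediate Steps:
o(c, y) = -2 - 15*y (o(c, y) = y*(-15) - 2 = -15*y - 2 = -2 - 15*y)
(-590704/285392)/o(-973, 73) = (-590704/285392)/(-2 - 15*73) = (-590704*1/285392)/(-2 - 1095) = -36919/17837/(-1097) = -36919/17837*(-1/1097) = 36919/19567189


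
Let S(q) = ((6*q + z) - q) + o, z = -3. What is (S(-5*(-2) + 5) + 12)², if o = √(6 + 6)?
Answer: 7068 + 336*√3 ≈ 7650.0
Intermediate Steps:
o = 2*√3 (o = √12 = 2*√3 ≈ 3.4641)
S(q) = -3 + 2*√3 + 5*q (S(q) = ((6*q - 3) - q) + 2*√3 = ((-3 + 6*q) - q) + 2*√3 = (-3 + 5*q) + 2*√3 = -3 + 2*√3 + 5*q)
(S(-5*(-2) + 5) + 12)² = ((-3 + 2*√3 + 5*(-5*(-2) + 5)) + 12)² = ((-3 + 2*√3 + 5*(10 + 5)) + 12)² = ((-3 + 2*√3 + 5*15) + 12)² = ((-3 + 2*√3 + 75) + 12)² = ((72 + 2*√3) + 12)² = (84 + 2*√3)²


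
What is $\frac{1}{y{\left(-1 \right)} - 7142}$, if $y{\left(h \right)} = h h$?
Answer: $- \frac{1}{7141} \approx -0.00014004$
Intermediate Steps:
$y{\left(h \right)} = h^{2}$
$\frac{1}{y{\left(-1 \right)} - 7142} = \frac{1}{\left(-1\right)^{2} - 7142} = \frac{1}{1 - 7142} = \frac{1}{-7141} = - \frac{1}{7141}$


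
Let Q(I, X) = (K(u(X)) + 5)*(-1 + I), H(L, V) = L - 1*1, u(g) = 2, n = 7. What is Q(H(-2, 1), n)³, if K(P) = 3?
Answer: -32768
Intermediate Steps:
H(L, V) = -1 + L (H(L, V) = L - 1 = -1 + L)
Q(I, X) = -8 + 8*I (Q(I, X) = (3 + 5)*(-1 + I) = 8*(-1 + I) = -8 + 8*I)
Q(H(-2, 1), n)³ = (-8 + 8*(-1 - 2))³ = (-8 + 8*(-3))³ = (-8 - 24)³ = (-32)³ = -32768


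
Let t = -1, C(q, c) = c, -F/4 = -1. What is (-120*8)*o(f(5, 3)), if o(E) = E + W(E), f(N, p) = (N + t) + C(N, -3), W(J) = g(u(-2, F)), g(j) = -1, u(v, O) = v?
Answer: 0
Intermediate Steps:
F = 4 (F = -4*(-1) = 4)
W(J) = -1
f(N, p) = -4 + N (f(N, p) = (N - 1) - 3 = (-1 + N) - 3 = -4 + N)
o(E) = -1 + E (o(E) = E - 1 = -1 + E)
(-120*8)*o(f(5, 3)) = (-120*8)*(-1 + (-4 + 5)) = -960*(-1 + 1) = -960*0 = 0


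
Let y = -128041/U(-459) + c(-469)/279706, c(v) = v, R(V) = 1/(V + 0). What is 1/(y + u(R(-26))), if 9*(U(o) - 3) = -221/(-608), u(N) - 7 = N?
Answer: -4321078099/181945142597936 ≈ -2.3749e-5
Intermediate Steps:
R(V) = 1/V
u(N) = 7 + N
U(o) = 16637/5472 (U(o) = 3 + (-221/(-608))/9 = 3 + (-221*(-1/608))/9 = 3 + (⅑)*(221/608) = 3 + 221/5472 = 16637/5472)
y = -27996188299895/664781246 (y = -128041/16637/5472 - 469/279706 = -128041*5472/16637 - 469*1/279706 = -700640352/16637 - 67/39958 = -27996188299895/664781246 ≈ -42113.)
1/(y + u(R(-26))) = 1/(-27996188299895/664781246 + (7 + 1/(-26))) = 1/(-27996188299895/664781246 + (7 - 1/26)) = 1/(-27996188299895/664781246 + 181/26) = 1/(-181945142597936/4321078099) = -4321078099/181945142597936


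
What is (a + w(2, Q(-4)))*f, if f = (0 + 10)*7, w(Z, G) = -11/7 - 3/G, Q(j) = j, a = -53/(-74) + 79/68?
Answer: 46520/629 ≈ 73.959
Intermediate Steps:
a = 4725/2516 (a = -53*(-1/74) + 79*(1/68) = 53/74 + 79/68 = 4725/2516 ≈ 1.8780)
w(Z, G) = -11/7 - 3/G (w(Z, G) = -11*1/7 - 3/G = -11/7 - 3/G)
f = 70 (f = 10*7 = 70)
(a + w(2, Q(-4)))*f = (4725/2516 + (-11/7 - 3/(-4)))*70 = (4725/2516 + (-11/7 - 3*(-1/4)))*70 = (4725/2516 + (-11/7 + 3/4))*70 = (4725/2516 - 23/28)*70 = (4652/4403)*70 = 46520/629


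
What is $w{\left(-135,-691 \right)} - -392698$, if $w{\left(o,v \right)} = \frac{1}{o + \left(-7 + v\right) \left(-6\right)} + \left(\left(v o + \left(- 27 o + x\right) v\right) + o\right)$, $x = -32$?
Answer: $- \frac{8149508954}{4053} \approx -2.0107 \cdot 10^{6}$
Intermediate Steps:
$w{\left(o,v \right)} = o + \frac{1}{42 + o - 6 v} + o v + v \left(-32 - 27 o\right)$ ($w{\left(o,v \right)} = \frac{1}{o + \left(-7 + v\right) \left(-6\right)} + \left(\left(v o + \left(- 27 o - 32\right) v\right) + o\right) = \frac{1}{o - \left(-42 + 6 v\right)} + \left(\left(o v + \left(-32 - 27 o\right) v\right) + o\right) = \frac{1}{42 + o - 6 v} + \left(\left(o v + v \left(-32 - 27 o\right)\right) + o\right) = \frac{1}{42 + o - 6 v} + \left(o + o v + v \left(-32 - 27 o\right)\right) = o + \frac{1}{42 + o - 6 v} + o v + v \left(-32 - 27 o\right)$)
$w{\left(-135,-691 \right)} - -392698 = \frac{1 + \left(-135\right)^{2} - -928704 + 42 \left(-135\right) + 192 \left(-691\right)^{2} - \left(-152550\right) \left(-691\right) - - 17966 \left(-135\right)^{2} + 156 \left(-135\right) \left(-691\right)^{2}}{42 - 135 - -4146} - -392698 = \frac{1 + 18225 + 928704 - 5670 + 192 \cdot 477481 - 105412050 - \left(-17966\right) 18225 + 156 \left(-135\right) 477481}{42 - 135 + 4146} + 392698 = \frac{1 + 18225 + 928704 - 5670 + 91676352 - 105412050 + 327430350 - 10055749860}{4053} + 392698 = \frac{1}{4053} \left(-9741113948\right) + 392698 = - \frac{9741113948}{4053} + 392698 = - \frac{8149508954}{4053}$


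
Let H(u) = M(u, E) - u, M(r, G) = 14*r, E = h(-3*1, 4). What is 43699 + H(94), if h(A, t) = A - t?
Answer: 44921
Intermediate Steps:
E = -7 (E = -3*1 - 1*4 = -3 - 4 = -7)
H(u) = 13*u (H(u) = 14*u - u = 13*u)
43699 + H(94) = 43699 + 13*94 = 43699 + 1222 = 44921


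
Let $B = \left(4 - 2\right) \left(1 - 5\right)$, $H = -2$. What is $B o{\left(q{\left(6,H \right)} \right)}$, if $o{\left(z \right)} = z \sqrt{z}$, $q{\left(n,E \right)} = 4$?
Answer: $-64$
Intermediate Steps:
$B = -8$ ($B = 2 \left(-4\right) = -8$)
$o{\left(z \right)} = z^{\frac{3}{2}}$
$B o{\left(q{\left(6,H \right)} \right)} = - 8 \cdot 4^{\frac{3}{2}} = \left(-8\right) 8 = -64$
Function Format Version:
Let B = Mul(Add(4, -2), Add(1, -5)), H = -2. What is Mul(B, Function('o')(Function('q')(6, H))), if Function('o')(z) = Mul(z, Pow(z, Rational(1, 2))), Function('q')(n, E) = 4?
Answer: -64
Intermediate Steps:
B = -8 (B = Mul(2, -4) = -8)
Function('o')(z) = Pow(z, Rational(3, 2))
Mul(B, Function('o')(Function('q')(6, H))) = Mul(-8, Pow(4, Rational(3, 2))) = Mul(-8, 8) = -64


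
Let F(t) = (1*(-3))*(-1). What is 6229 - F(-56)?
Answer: 6226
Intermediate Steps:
F(t) = 3 (F(t) = -3*(-1) = 3)
6229 - F(-56) = 6229 - 1*3 = 6229 - 3 = 6226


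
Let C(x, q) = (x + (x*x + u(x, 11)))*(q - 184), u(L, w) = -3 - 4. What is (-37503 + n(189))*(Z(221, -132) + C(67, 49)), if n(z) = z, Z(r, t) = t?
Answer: 22920012558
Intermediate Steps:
u(L, w) = -7
C(x, q) = (-184 + q)*(-7 + x + x**2) (C(x, q) = (x + (x*x - 7))*(q - 184) = (x + (x**2 - 7))*(-184 + q) = (x + (-7 + x**2))*(-184 + q) = (-7 + x + x**2)*(-184 + q) = (-184 + q)*(-7 + x + x**2))
(-37503 + n(189))*(Z(221, -132) + C(67, 49)) = (-37503 + 189)*(-132 + (1288 - 184*67 - 184*67**2 - 7*49 + 49*67 + 49*67**2)) = -37314*(-132 + (1288 - 12328 - 184*4489 - 343 + 3283 + 49*4489)) = -37314*(-132 + (1288 - 12328 - 825976 - 343 + 3283 + 219961)) = -37314*(-132 - 614115) = -37314*(-614247) = 22920012558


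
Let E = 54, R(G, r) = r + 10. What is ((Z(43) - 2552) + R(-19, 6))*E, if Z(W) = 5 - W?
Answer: -138996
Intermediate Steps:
R(G, r) = 10 + r
((Z(43) - 2552) + R(-19, 6))*E = (((5 - 1*43) - 2552) + (10 + 6))*54 = (((5 - 43) - 2552) + 16)*54 = ((-38 - 2552) + 16)*54 = (-2590 + 16)*54 = -2574*54 = -138996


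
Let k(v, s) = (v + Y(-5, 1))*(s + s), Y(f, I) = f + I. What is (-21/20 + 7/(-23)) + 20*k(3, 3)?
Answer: -55823/460 ≈ -121.35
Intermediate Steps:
Y(f, I) = I + f
k(v, s) = 2*s*(-4 + v) (k(v, s) = (v + (1 - 5))*(s + s) = (v - 4)*(2*s) = (-4 + v)*(2*s) = 2*s*(-4 + v))
(-21/20 + 7/(-23)) + 20*k(3, 3) = (-21/20 + 7/(-23)) + 20*(2*3*(-4 + 3)) = (-21*1/20 + 7*(-1/23)) + 20*(2*3*(-1)) = (-21/20 - 7/23) + 20*(-6) = -623/460 - 120 = -55823/460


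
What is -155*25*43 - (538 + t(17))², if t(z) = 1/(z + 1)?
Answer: -147785725/324 ≈ -4.5613e+5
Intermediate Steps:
t(z) = 1/(1 + z)
-155*25*43 - (538 + t(17))² = -155*25*43 - (538 + 1/(1 + 17))² = -3875*43 - (538 + 1/18)² = -166625 - (538 + 1/18)² = -166625 - (9685/18)² = -166625 - 1*93799225/324 = -166625 - 93799225/324 = -147785725/324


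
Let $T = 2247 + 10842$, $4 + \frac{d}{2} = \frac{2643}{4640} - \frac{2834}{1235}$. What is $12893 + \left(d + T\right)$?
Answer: $\frac{1144781833}{44080} \approx 25971.0$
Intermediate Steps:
$d = - \frac{504727}{44080}$ ($d = -8 + 2 \left(\frac{2643}{4640} - \frac{2834}{1235}\right) = -8 + 2 \left(2643 \cdot \frac{1}{4640} - \frac{218}{95}\right) = -8 + 2 \left(\frac{2643}{4640} - \frac{218}{95}\right) = -8 + 2 \left(- \frac{152087}{88160}\right) = -8 - \frac{152087}{44080} = - \frac{504727}{44080} \approx -11.45$)
$T = 13089$
$12893 + \left(d + T\right) = 12893 + \left(- \frac{504727}{44080} + 13089\right) = 12893 + \frac{576458393}{44080} = \frac{1144781833}{44080}$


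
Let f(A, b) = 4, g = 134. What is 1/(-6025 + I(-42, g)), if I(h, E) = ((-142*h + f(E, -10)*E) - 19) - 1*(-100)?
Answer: 1/556 ≈ 0.0017986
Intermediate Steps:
I(h, E) = 81 - 142*h + 4*E (I(h, E) = ((-142*h + 4*E) - 19) - 1*(-100) = (-19 - 142*h + 4*E) + 100 = 81 - 142*h + 4*E)
1/(-6025 + I(-42, g)) = 1/(-6025 + (81 - 142*(-42) + 4*134)) = 1/(-6025 + (81 + 5964 + 536)) = 1/(-6025 + 6581) = 1/556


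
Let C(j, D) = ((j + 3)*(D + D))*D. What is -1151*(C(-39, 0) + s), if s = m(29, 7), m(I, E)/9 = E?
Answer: -72513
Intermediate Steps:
C(j, D) = 2*D**2*(3 + j) (C(j, D) = ((3 + j)*(2*D))*D = (2*D*(3 + j))*D = 2*D**2*(3 + j))
m(I, E) = 9*E
s = 63 (s = 9*7 = 63)
-1151*(C(-39, 0) + s) = -1151*(2*0**2*(3 - 39) + 63) = -1151*(2*0*(-36) + 63) = -1151*(0 + 63) = -1151*63 = -72513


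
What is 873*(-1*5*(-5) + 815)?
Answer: 733320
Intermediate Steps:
873*(-1*5*(-5) + 815) = 873*(-5*(-5) + 815) = 873*(25 + 815) = 873*840 = 733320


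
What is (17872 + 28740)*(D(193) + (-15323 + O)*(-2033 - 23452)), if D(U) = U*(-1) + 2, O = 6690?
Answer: 10255190674168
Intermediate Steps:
D(U) = 2 - U (D(U) = -U + 2 = 2 - U)
(17872 + 28740)*(D(193) + (-15323 + O)*(-2033 - 23452)) = (17872 + 28740)*((2 - 1*193) + (-15323 + 6690)*(-2033 - 23452)) = 46612*((2 - 193) - 8633*(-25485)) = 46612*(-191 + 220012005) = 46612*220011814 = 10255190674168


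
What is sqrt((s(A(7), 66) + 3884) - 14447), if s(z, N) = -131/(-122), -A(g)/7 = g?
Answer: I*sqrt(157203710)/122 ≈ 102.77*I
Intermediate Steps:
A(g) = -7*g
s(z, N) = 131/122 (s(z, N) = -131*(-1/122) = 131/122)
sqrt((s(A(7), 66) + 3884) - 14447) = sqrt((131/122 + 3884) - 14447) = sqrt(473979/122 - 14447) = sqrt(-1288555/122) = I*sqrt(157203710)/122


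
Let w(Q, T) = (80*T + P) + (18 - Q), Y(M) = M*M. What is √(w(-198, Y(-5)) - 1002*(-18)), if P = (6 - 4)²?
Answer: 4*√1266 ≈ 142.32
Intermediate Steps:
Y(M) = M²
P = 4 (P = 2² = 4)
w(Q, T) = 22 - Q + 80*T (w(Q, T) = (80*T + 4) + (18 - Q) = (4 + 80*T) + (18 - Q) = 22 - Q + 80*T)
√(w(-198, Y(-5)) - 1002*(-18)) = √((22 - 1*(-198) + 80*(-5)²) - 1002*(-18)) = √((22 + 198 + 80*25) + 18036) = √((22 + 198 + 2000) + 18036) = √(2220 + 18036) = √20256 = 4*√1266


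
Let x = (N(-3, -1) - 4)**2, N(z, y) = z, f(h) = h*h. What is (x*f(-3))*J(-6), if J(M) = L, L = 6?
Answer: 2646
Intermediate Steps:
f(h) = h**2
x = 49 (x = (-3 - 4)**2 = (-7)**2 = 49)
J(M) = 6
(x*f(-3))*J(-6) = (49*(-3)**2)*6 = (49*9)*6 = 441*6 = 2646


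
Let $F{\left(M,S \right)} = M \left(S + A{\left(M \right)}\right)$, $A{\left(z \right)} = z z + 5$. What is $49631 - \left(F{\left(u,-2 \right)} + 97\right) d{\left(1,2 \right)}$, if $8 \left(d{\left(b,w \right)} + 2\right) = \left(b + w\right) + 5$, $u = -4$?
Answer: $49652$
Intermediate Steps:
$A{\left(z \right)} = 5 + z^{2}$ ($A{\left(z \right)} = z^{2} + 5 = 5 + z^{2}$)
$F{\left(M,S \right)} = M \left(5 + S + M^{2}\right)$ ($F{\left(M,S \right)} = M \left(S + \left(5 + M^{2}\right)\right) = M \left(5 + S + M^{2}\right)$)
$d{\left(b,w \right)} = - \frac{11}{8} + \frac{b}{8} + \frac{w}{8}$ ($d{\left(b,w \right)} = -2 + \frac{\left(b + w\right) + 5}{8} = -2 + \frac{5 + b + w}{8} = -2 + \left(\frac{5}{8} + \frac{b}{8} + \frac{w}{8}\right) = - \frac{11}{8} + \frac{b}{8} + \frac{w}{8}$)
$49631 - \left(F{\left(u,-2 \right)} + 97\right) d{\left(1,2 \right)} = 49631 - \left(- 4 \left(5 - 2 + \left(-4\right)^{2}\right) + 97\right) \left(- \frac{11}{8} + \frac{1}{8} \cdot 1 + \frac{1}{8} \cdot 2\right) = 49631 - \left(- 4 \left(5 - 2 + 16\right) + 97\right) \left(- \frac{11}{8} + \frac{1}{8} + \frac{1}{4}\right) = 49631 - \left(\left(-4\right) 19 + 97\right) \left(-1\right) = 49631 - \left(-76 + 97\right) \left(-1\right) = 49631 - 21 \left(-1\right) = 49631 - -21 = 49631 + 21 = 49652$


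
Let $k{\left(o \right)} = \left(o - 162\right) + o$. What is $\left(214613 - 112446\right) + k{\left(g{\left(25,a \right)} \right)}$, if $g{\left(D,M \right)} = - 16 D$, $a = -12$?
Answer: $101205$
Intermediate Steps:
$k{\left(o \right)} = -162 + 2 o$ ($k{\left(o \right)} = \left(-162 + o\right) + o = -162 + 2 o$)
$\left(214613 - 112446\right) + k{\left(g{\left(25,a \right)} \right)} = \left(214613 - 112446\right) + \left(-162 + 2 \left(\left(-16\right) 25\right)\right) = 102167 + \left(-162 + 2 \left(-400\right)\right) = 102167 - 962 = 101205$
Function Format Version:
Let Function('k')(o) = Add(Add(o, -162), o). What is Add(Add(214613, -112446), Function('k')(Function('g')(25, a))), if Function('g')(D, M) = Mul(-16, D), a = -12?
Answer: 101205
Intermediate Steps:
Function('k')(o) = Add(-162, Mul(2, o)) (Function('k')(o) = Add(Add(-162, o), o) = Add(-162, Mul(2, o)))
Add(Add(214613, -112446), Function('k')(Function('g')(25, a))) = Add(Add(214613, -112446), Add(-162, Mul(2, Mul(-16, 25)))) = Add(102167, Add(-162, Mul(2, -400))) = Add(102167, Add(-162, -800)) = Add(102167, -962) = 101205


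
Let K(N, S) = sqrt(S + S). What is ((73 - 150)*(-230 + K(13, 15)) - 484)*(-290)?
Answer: -4995540 + 22330*sqrt(30) ≈ -4.8732e+6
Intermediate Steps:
K(N, S) = sqrt(2)*sqrt(S) (K(N, S) = sqrt(2*S) = sqrt(2)*sqrt(S))
((73 - 150)*(-230 + K(13, 15)) - 484)*(-290) = ((73 - 150)*(-230 + sqrt(2)*sqrt(15)) - 484)*(-290) = (-77*(-230 + sqrt(30)) - 484)*(-290) = ((17710 - 77*sqrt(30)) - 484)*(-290) = (17226 - 77*sqrt(30))*(-290) = -4995540 + 22330*sqrt(30)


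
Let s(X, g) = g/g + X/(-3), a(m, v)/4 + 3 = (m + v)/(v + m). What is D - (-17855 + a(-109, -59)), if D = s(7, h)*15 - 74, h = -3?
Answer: 17769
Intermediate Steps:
a(m, v) = -8 (a(m, v) = -12 + 4*((m + v)/(v + m)) = -12 + 4*((m + v)/(m + v)) = -12 + 4*1 = -12 + 4 = -8)
s(X, g) = 1 - X/3 (s(X, g) = 1 + X*(-⅓) = 1 - X/3)
D = -94 (D = (1 - ⅓*7)*15 - 74 = (1 - 7/3)*15 - 74 = -4/3*15 - 74 = -20 - 74 = -94)
D - (-17855 + a(-109, -59)) = -94 - (-17855 - 8) = -94 - 1*(-17863) = -94 + 17863 = 17769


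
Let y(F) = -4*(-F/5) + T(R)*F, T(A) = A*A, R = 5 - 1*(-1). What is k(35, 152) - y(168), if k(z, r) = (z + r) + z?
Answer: -29802/5 ≈ -5960.4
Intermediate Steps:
R = 6 (R = 5 + 1 = 6)
k(z, r) = r + 2*z (k(z, r) = (r + z) + z = r + 2*z)
T(A) = A²
y(F) = 184*F/5 (y(F) = -4*(-F/5) + 6²*F = -(-4)*F/5 + 36*F = 4*F/5 + 36*F = 184*F/5)
k(35, 152) - y(168) = (152 + 2*35) - 184*168/5 = (152 + 70) - 1*30912/5 = 222 - 30912/5 = -29802/5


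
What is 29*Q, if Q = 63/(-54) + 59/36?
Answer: 493/36 ≈ 13.694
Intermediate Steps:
Q = 17/36 (Q = 63*(-1/54) + 59*(1/36) = -7/6 + 59/36 = 17/36 ≈ 0.47222)
29*Q = 29*(17/36) = 493/36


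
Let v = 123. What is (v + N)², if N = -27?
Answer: 9216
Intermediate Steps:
(v + N)² = (123 - 27)² = 96² = 9216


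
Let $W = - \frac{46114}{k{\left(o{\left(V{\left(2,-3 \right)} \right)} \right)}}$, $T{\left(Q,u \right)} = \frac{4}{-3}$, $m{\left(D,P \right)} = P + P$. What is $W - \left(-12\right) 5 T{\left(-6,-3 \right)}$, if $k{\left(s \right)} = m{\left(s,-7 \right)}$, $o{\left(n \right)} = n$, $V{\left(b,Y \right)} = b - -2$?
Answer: $\frac{22497}{7} \approx 3213.9$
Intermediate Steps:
$V{\left(b,Y \right)} = 2 + b$ ($V{\left(b,Y \right)} = b + 2 = 2 + b$)
$m{\left(D,P \right)} = 2 P$
$k{\left(s \right)} = -14$ ($k{\left(s \right)} = 2 \left(-7\right) = -14$)
$T{\left(Q,u \right)} = - \frac{4}{3}$ ($T{\left(Q,u \right)} = 4 \left(- \frac{1}{3}\right) = - \frac{4}{3}$)
$W = \frac{23057}{7}$ ($W = - \frac{46114}{-14} = \left(-46114\right) \left(- \frac{1}{14}\right) = \frac{23057}{7} \approx 3293.9$)
$W - \left(-12\right) 5 T{\left(-6,-3 \right)} = \frac{23057}{7} - \left(-12\right) 5 \left(- \frac{4}{3}\right) = \frac{23057}{7} - \left(-60\right) \left(- \frac{4}{3}\right) = \frac{23057}{7} - 80 = \frac{22497}{7}$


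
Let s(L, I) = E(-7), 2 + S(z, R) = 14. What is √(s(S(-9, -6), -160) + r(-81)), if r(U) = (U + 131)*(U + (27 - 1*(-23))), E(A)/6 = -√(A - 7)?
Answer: √(-1550 - 6*I*√14) ≈ 0.2851 - 39.371*I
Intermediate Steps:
S(z, R) = 12 (S(z, R) = -2 + 14 = 12)
E(A) = -6*√(-7 + A) (E(A) = 6*(-√(A - 7)) = 6*(-√(-7 + A)) = -6*√(-7 + A))
s(L, I) = -6*I*√14 (s(L, I) = -6*√(-7 - 7) = -6*I*√14)
r(U) = (50 + U)*(131 + U) (r(U) = (131 + U)*(U + (27 + 23)) = (131 + U)*(U + 50) = (131 + U)*(50 + U) = (50 + U)*(131 + U))
√(s(S(-9, -6), -160) + r(-81)) = √(-6*I*√14 + (6550 + (-81)² + 181*(-81))) = √(-6*I*√14 + (6550 + 6561 - 14661)) = √(-6*I*√14 - 1550) = √(-1550 - 6*I*√14)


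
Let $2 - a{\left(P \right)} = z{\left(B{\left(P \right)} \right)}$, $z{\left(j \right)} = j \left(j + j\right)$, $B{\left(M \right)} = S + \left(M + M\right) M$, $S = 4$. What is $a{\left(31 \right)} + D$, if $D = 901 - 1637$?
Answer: $-7419686$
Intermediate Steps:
$B{\left(M \right)} = 4 + 2 M^{2}$ ($B{\left(M \right)} = 4 + \left(M + M\right) M = 4 + 2 M M = 4 + 2 M^{2}$)
$z{\left(j \right)} = 2 j^{2}$ ($z{\left(j \right)} = j 2 j = 2 j^{2}$)
$D = -736$
$a{\left(P \right)} = 2 - 2 \left(4 + 2 P^{2}\right)^{2}$
$a{\left(31 \right)} + D = \left(2 - 8 \left(2 + 31^{2}\right)^{2}\right) - 736 = \left(2 - 8 \left(2 + 961\right)^{2}\right) - 736 = \left(2 - 8 \cdot 963^{2}\right) - 736 = \left(2 - 7418952\right) - 736 = -7418950 - 736 = -7419686$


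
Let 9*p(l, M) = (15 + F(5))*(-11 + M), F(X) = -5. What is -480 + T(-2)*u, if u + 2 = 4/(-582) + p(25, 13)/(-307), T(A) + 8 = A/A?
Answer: -124866652/268011 ≈ -465.90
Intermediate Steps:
T(A) = -7 (T(A) = -8 + A/A = -8 + 1 = -7)
p(l, M) = -110/9 + 10*M/9 (p(l, M) = ((15 - 5)*(-11 + M))/9 = (10*(-11 + M))/9 = (-110 + 10*M)/9 = -110/9 + 10*M/9)
u = -539804/268011 (u = -2 + (4/(-582) + (-110/9 + (10/9)*13)/(-307)) = -2 + (4*(-1/582) + (-110/9 + 130/9)*(-1/307)) = -2 + (-2/291 + (20/9)*(-1/307)) = -2 + (-2/291 - 20/2763) = -2 - 3782/268011 = -539804/268011 ≈ -2.0141)
-480 + T(-2)*u = -480 - 7*(-539804/268011) = -480 + 3778628/268011 = -124866652/268011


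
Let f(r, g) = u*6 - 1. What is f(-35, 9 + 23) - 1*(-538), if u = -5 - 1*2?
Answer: 495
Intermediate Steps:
u = -7 (u = -5 - 2 = -7)
f(r, g) = -43 (f(r, g) = -7*6 - 1 = -42 - 1 = -43)
f(-35, 9 + 23) - 1*(-538) = -43 - 1*(-538) = -43 + 538 = 495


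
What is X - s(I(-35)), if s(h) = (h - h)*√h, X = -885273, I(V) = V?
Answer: -885273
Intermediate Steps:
s(h) = 0 (s(h) = 0*√h = 0)
X - s(I(-35)) = -885273 - 1*0 = -885273 + 0 = -885273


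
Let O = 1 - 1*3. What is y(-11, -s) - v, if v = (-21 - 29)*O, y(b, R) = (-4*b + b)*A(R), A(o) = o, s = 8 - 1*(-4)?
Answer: -496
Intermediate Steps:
s = 12 (s = 8 + 4 = 12)
O = -2 (O = 1 - 3 = -2)
y(b, R) = -3*R*b (y(b, R) = (-4*b + b)*R = (-3*b)*R = -3*R*b)
v = 100 (v = (-21 - 29)*(-2) = -50*(-2) = 100)
y(-11, -s) - v = -3*(-1*12)*(-11) - 1*100 = -3*(-12)*(-11) - 100 = -396 - 100 = -496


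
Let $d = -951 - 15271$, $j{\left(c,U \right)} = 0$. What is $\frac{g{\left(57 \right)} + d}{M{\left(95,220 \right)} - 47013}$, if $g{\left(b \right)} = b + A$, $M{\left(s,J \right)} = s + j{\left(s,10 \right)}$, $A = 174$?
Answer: $\frac{15991}{46918} \approx 0.34083$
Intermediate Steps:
$d = -16222$ ($d = -951 - 15271 = -16222$)
$M{\left(s,J \right)} = s$ ($M{\left(s,J \right)} = s + 0 = s$)
$g{\left(b \right)} = 174 + b$ ($g{\left(b \right)} = b + 174 = 174 + b$)
$\frac{g{\left(57 \right)} + d}{M{\left(95,220 \right)} - 47013} = \frac{\left(174 + 57\right) - 16222}{95 - 47013} = \frac{231 - 16222}{-46918} = \left(-15991\right) \left(- \frac{1}{46918}\right) = \frac{15991}{46918}$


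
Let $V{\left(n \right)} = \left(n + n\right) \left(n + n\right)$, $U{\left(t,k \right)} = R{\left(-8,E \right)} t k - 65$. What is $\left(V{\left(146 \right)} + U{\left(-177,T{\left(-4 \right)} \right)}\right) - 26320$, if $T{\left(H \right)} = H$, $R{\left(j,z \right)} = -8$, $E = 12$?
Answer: $53215$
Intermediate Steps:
$U{\left(t,k \right)} = -65 - 8 k t$ ($U{\left(t,k \right)} = - 8 t k - 65 = - 8 k t - 65 = -65 - 8 k t$)
$V{\left(n \right)} = 4 n^{2}$ ($V{\left(n \right)} = 2 n 2 n = 4 n^{2}$)
$\left(V{\left(146 \right)} + U{\left(-177,T{\left(-4 \right)} \right)}\right) - 26320 = \left(4 \cdot 146^{2} - \left(65 - -5664\right)\right) - 26320 = \left(4 \cdot 21316 - 5729\right) - 26320 = \left(85264 - 5729\right) - 26320 = 79535 - 26320 = 53215$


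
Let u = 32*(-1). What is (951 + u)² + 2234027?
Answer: 3078588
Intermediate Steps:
u = -32
(951 + u)² + 2234027 = (951 - 32)² + 2234027 = 919² + 2234027 = 844561 + 2234027 = 3078588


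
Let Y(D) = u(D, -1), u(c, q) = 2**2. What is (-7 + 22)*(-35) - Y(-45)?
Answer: -529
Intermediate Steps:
u(c, q) = 4
Y(D) = 4
(-7 + 22)*(-35) - Y(-45) = (-7 + 22)*(-35) - 1*4 = 15*(-35) - 4 = -525 - 4 = -529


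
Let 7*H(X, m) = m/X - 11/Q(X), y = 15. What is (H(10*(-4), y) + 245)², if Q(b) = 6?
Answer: 1689785449/28224 ≈ 59871.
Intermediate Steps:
H(X, m) = -11/42 + m/(7*X) (H(X, m) = (m/X - 11/6)/7 = (-11/6 + m/X)/7 = -11/42 + m/(7*X))
(H(10*(-4), y) + 245)² = ((-11/42 + (⅐)*15/(10*(-4))) + 245)² = ((-11/42 + (⅐)*15/(-40)) + 245)² = ((-11/42 + (⅐)*15*(-1/40)) + 245)² = ((-11/42 - 3/56) + 245)² = (-53/168 + 245)² = (41107/168)² = 1689785449/28224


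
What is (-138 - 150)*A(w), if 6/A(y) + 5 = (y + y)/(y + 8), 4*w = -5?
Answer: 46656/145 ≈ 321.77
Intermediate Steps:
w = -5/4 (w = (¼)*(-5) = -5/4 ≈ -1.2500)
A(y) = 6/(-5 + 2*y/(8 + y)) (A(y) = 6/(-5 + (y + y)/(y + 8)) = 6/(-5 + (2*y)/(8 + y)) = 6/(-5 + 2*y/(8 + y)))
(-138 - 150)*A(w) = (-138 - 150)*(6*(-8 - 1*(-5/4))/(40 + 3*(-5/4))) = -1728*(-8 + 5/4)/(40 - 15/4) = -1728*(-27)/(145/4*4) = -1728*4*(-27)/(145*4) = -288*(-162/145) = 46656/145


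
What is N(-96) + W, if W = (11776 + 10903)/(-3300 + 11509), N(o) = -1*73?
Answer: -576578/8209 ≈ -70.237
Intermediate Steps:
N(o) = -73
W = 22679/8209 ≈ 2.7627
N(-96) + W = -73 + 22679/8209 = -576578/8209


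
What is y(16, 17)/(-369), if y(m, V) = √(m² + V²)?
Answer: -√545/369 ≈ -0.063266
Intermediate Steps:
y(m, V) = √(V² + m²)
y(16, 17)/(-369) = √(17² + 16²)/(-369) = √(289 + 256)*(-1/369) = √545*(-1/369) = -√545/369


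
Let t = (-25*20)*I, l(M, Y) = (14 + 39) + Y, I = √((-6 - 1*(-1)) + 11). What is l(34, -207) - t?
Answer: -154 + 500*√6 ≈ 1070.7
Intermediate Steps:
I = √6 (I = √((-6 + 1) + 11) = √(-5 + 11) = √6 ≈ 2.4495)
l(M, Y) = 53 + Y
t = -500*√6 (t = (-25*20)*√6 = -500*√6 ≈ -1224.7)
l(34, -207) - t = (53 - 207) - (-500)*√6 = -154 + 500*√6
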